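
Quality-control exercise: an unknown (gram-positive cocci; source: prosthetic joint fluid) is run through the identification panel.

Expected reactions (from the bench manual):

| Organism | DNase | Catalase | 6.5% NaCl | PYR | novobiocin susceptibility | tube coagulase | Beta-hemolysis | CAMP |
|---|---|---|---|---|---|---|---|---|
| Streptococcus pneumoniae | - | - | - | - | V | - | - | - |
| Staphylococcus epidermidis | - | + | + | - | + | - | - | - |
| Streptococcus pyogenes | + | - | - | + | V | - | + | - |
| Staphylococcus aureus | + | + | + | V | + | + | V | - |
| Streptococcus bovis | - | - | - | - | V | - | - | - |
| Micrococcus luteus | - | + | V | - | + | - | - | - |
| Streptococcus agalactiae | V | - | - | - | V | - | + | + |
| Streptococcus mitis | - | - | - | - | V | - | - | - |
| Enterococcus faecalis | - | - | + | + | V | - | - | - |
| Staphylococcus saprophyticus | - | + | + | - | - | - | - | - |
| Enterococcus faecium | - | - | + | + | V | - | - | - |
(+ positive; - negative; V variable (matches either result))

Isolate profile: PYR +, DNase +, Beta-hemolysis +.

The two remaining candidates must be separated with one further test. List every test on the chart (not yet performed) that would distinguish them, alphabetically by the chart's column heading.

PYR +: excludes 7 organisms — 4 left.
Beta-hemolysis +: excludes Enterococcus faecalis, Enterococcus faecium — 2 left.
DNase +: all 2 remaining candidates are consistent.
Two candidates remain: Staphylococcus aureus and Streptococcus pyogenes.
  Catalase: Staphylococcus aureus +, Streptococcus pyogenes - — discriminates.
  6.5% NaCl: Staphylococcus aureus +, Streptococcus pyogenes - — discriminates.
  novobiocin susceptibility: + vs V — variable for at least one, does not separate.
  tube coagulase: Staphylococcus aureus +, Streptococcus pyogenes - — discriminates.
  CAMP: - vs - — same for both, does not separate.

6.5% NaCl, Catalase, tube coagulase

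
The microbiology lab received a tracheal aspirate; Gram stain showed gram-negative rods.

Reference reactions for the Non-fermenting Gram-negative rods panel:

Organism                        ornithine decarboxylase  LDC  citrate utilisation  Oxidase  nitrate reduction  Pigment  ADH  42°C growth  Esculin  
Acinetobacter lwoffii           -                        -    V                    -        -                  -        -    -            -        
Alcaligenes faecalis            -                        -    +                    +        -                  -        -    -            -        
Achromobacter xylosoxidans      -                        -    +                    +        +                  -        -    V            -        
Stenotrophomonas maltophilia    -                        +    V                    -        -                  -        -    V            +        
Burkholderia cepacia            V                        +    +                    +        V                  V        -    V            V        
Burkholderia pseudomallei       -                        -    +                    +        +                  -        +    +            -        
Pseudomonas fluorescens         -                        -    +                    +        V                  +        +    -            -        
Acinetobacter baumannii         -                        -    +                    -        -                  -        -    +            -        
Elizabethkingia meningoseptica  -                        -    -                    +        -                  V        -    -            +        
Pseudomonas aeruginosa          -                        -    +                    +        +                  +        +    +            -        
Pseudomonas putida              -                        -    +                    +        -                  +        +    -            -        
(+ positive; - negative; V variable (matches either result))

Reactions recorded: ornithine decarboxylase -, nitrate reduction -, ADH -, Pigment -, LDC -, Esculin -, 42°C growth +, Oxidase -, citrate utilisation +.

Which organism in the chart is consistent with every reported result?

Acinetobacter baumannii

citrate utilisation +: excludes Elizabethkingia meningoseptica — 10 left.
42°C growth +: excludes Acinetobacter lwoffii, Alcaligenes faecalis, Pseudomonas fluorescens, Pseudomonas putida — 6 left.
ADH -: excludes Burkholderia pseudomallei, Pseudomonas aeruginosa — 4 left.
Esculin -: excludes Stenotrophomonas maltophilia — 3 left.
nitrate reduction -: excludes Achromobacter xylosoxidans — 2 left.
LDC -: excludes Burkholderia cepacia — 1 left.
Oxidase -: the one remaining candidate is consistent.
Pigment -: the one remaining candidate is consistent.
ornithine decarboxylase -: the one remaining candidate is consistent.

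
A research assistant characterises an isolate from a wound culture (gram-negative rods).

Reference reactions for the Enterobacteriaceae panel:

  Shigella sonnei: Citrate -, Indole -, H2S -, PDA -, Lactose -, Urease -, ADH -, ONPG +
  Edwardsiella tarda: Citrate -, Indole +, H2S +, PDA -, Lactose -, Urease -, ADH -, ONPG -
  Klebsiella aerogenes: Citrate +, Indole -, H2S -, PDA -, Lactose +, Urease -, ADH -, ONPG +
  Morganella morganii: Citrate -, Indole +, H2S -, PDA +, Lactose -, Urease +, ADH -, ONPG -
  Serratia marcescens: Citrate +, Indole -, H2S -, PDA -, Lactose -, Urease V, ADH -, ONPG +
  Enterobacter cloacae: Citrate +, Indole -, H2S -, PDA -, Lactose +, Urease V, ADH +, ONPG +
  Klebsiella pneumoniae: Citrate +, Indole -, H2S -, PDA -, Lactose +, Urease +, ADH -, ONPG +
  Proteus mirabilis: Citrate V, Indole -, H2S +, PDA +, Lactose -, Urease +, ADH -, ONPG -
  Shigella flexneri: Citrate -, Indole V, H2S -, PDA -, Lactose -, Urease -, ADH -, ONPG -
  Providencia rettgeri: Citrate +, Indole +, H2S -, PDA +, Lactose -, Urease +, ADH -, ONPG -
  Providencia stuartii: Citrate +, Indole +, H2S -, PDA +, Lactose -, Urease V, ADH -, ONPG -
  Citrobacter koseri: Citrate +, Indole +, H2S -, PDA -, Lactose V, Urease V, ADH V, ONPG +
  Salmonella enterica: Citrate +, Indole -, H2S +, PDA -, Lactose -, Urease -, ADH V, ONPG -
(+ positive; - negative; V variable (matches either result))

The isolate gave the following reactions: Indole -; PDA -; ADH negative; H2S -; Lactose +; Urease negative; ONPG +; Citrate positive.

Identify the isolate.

Urease -: excludes Morganella morganii, Klebsiella pneumoniae, Proteus mirabilis, Providencia rettgeri — 9 left.
PDA -: excludes Providencia stuartii — 8 left.
Indole -: excludes Edwardsiella tarda, Citrobacter koseri — 6 left.
ONPG +: excludes Shigella flexneri, Salmonella enterica — 4 left.
H2S -: all 4 remaining candidates are consistent.
Lactose +: excludes Shigella sonnei, Serratia marcescens — 2 left.
ADH -: excludes Enterobacter cloacae — 1 left.
Citrate +: the one remaining candidate is consistent.

Klebsiella aerogenes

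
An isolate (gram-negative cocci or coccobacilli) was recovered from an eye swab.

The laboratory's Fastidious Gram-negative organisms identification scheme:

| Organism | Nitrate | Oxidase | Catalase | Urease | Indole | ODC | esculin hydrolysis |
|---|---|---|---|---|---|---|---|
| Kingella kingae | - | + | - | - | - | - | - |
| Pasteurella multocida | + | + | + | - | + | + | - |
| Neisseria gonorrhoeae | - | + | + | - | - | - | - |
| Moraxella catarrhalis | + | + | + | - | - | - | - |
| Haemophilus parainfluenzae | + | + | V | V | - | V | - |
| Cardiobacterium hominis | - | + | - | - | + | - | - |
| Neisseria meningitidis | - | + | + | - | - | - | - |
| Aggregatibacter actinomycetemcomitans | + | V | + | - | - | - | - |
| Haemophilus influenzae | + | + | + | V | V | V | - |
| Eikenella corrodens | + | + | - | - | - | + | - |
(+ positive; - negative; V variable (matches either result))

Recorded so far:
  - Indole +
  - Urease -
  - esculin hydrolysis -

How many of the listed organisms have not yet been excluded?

esculin hydrolysis -: all 10 remaining candidates are consistent.
Indole +: excludes 7 organisms — 3 left.
Urease -: all 3 remaining candidates are consistent.
Still consistent: Cardiobacterium hominis, Haemophilus influenzae, Pasteurella multocida.

3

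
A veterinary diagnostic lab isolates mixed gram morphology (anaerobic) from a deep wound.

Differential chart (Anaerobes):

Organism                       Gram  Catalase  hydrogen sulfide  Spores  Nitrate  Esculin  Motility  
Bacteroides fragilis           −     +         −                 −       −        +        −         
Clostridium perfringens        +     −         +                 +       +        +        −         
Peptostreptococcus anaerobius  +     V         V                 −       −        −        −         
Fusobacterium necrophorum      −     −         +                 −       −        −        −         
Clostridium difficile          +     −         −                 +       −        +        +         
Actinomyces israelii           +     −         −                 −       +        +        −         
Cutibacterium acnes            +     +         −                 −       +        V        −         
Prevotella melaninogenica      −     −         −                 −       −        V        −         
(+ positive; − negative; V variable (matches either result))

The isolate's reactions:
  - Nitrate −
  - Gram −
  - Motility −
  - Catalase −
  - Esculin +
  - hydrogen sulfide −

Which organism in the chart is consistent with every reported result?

Catalase −: excludes Bacteroides fragilis, Cutibacterium acnes — 6 left.
Gram −: excludes Clostridium perfringens, Peptostreptococcus anaerobius, Clostridium difficile, Actinomyces israelii — 2 left.
Motility −: all 2 remaining candidates are consistent.
Nitrate −: all 2 remaining candidates are consistent.
hydrogen sulfide −: excludes Fusobacterium necrophorum — 1 left.
Esculin +: the one remaining candidate is consistent.

Prevotella melaninogenica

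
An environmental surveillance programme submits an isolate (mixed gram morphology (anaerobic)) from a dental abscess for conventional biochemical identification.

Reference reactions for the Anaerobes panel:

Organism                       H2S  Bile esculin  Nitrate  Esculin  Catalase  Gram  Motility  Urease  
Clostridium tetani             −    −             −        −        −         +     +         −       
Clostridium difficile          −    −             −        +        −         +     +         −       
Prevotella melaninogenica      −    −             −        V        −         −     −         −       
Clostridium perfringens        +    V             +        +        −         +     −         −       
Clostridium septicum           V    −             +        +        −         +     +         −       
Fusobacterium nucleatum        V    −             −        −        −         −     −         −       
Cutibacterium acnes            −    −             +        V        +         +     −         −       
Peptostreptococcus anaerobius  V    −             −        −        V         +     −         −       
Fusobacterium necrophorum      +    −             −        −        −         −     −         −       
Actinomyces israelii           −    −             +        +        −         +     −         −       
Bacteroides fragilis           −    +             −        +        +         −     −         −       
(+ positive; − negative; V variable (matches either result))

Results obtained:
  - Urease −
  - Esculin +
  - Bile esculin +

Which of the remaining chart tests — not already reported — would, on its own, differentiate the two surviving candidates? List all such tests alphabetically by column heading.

Bile esculin +: excludes 9 organisms — 2 left.
Esculin +: all 2 remaining candidates are consistent.
Urease −: all 2 remaining candidates are consistent.
Two candidates remain: Bacteroides fragilis and Clostridium perfringens.
  H2S: Bacteroides fragilis −, Clostridium perfringens + — discriminates.
  Nitrate: Bacteroides fragilis −, Clostridium perfringens + — discriminates.
  Catalase: Bacteroides fragilis +, Clostridium perfringens − — discriminates.
  Gram: Bacteroides fragilis −, Clostridium perfringens + — discriminates.
  Motility: − vs − — same for both, does not separate.

Catalase, Gram, H2S, Nitrate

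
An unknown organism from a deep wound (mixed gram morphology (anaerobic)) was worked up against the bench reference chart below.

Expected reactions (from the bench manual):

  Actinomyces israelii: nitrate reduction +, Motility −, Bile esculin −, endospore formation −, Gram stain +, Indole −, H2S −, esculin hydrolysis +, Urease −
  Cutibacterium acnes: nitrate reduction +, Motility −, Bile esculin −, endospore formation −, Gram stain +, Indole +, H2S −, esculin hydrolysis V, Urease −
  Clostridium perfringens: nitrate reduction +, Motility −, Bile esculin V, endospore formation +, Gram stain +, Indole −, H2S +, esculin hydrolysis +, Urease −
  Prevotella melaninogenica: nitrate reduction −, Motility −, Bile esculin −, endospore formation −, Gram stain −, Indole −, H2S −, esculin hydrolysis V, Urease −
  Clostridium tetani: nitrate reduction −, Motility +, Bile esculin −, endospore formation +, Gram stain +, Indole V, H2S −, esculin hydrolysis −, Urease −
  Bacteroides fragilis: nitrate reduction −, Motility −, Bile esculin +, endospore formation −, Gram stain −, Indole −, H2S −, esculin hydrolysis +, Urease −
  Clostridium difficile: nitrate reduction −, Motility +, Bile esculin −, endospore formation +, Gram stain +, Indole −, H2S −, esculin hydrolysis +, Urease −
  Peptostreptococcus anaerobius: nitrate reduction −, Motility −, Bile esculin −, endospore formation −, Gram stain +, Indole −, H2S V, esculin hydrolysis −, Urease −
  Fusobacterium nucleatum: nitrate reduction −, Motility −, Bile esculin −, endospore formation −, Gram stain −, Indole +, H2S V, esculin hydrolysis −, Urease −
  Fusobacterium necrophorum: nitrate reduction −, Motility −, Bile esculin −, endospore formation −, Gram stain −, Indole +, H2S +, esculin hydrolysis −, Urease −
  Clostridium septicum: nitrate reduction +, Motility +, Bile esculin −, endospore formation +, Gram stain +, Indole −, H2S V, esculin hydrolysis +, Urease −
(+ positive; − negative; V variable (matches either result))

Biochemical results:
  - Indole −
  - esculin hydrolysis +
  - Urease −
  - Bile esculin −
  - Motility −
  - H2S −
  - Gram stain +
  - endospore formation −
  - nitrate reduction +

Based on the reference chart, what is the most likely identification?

Motility −: excludes Clostridium tetani, Clostridium difficile, Clostridium septicum — 8 left.
Indole −: excludes Cutibacterium acnes, Fusobacterium nucleatum, Fusobacterium necrophorum — 5 left.
esculin hydrolysis +: excludes Peptostreptococcus anaerobius — 4 left.
H2S −: excludes Clostridium perfringens — 3 left.
endospore formation −: all 3 remaining candidates are consistent.
Urease −: all 3 remaining candidates are consistent.
Bile esculin −: excludes Bacteroides fragilis — 2 left.
Gram stain +: excludes Prevotella melaninogenica — 1 left.
nitrate reduction +: the one remaining candidate is consistent.

Actinomyces israelii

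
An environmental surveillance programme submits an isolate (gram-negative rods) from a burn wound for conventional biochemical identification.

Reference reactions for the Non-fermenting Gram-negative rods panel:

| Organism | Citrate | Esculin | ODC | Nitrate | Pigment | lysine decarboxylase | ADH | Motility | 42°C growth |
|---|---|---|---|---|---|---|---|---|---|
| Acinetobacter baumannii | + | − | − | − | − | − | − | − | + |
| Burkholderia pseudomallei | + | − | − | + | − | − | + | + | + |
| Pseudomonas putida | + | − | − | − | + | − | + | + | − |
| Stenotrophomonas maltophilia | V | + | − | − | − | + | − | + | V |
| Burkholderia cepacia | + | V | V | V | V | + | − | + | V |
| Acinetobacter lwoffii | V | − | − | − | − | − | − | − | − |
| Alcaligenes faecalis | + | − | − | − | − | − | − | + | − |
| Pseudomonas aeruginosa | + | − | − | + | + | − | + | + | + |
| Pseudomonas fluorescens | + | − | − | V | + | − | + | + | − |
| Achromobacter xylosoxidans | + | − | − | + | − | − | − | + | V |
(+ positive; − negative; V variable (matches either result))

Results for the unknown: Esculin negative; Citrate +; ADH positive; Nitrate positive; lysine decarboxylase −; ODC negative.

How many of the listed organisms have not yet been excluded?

Esculin −: excludes Stenotrophomonas maltophilia — 9 left.
lysine decarboxylase −: excludes Burkholderia cepacia — 8 left.
ODC −: all 8 remaining candidates are consistent.
Citrate +: all 8 remaining candidates are consistent.
ADH +: excludes Acinetobacter baumannii, Acinetobacter lwoffii, Alcaligenes faecalis, Achromobacter xylosoxidans — 4 left.
Nitrate +: excludes Pseudomonas putida — 3 left.
Still consistent: Burkholderia pseudomallei, Pseudomonas aeruginosa, Pseudomonas fluorescens.

3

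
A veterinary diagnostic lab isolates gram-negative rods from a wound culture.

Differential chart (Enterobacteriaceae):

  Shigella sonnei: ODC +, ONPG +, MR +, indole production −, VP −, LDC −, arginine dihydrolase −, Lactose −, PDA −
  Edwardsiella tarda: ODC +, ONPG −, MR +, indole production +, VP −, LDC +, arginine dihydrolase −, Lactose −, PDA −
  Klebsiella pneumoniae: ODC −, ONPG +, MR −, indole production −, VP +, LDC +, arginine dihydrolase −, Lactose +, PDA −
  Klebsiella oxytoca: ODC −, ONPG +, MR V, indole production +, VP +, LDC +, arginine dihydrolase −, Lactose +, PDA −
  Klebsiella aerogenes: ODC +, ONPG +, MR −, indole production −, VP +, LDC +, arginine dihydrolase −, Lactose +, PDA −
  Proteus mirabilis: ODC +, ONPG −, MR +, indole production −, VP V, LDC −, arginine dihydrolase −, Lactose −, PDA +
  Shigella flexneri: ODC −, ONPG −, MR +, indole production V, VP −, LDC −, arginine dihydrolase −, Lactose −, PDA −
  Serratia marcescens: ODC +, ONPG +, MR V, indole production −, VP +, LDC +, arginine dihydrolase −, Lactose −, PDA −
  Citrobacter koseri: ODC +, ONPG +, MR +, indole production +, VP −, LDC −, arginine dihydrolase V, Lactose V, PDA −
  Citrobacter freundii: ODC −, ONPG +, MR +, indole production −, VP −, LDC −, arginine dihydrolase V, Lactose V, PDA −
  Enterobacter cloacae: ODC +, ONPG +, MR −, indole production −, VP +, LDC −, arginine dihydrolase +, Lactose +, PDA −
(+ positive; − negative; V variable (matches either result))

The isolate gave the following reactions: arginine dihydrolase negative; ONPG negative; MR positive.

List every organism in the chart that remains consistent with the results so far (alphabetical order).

ONPG −: excludes 8 organisms — 3 left.
arginine dihydrolase −: all 3 remaining candidates are consistent.
MR +: all 3 remaining candidates are consistent.

Edwardsiella tarda, Proteus mirabilis, Shigella flexneri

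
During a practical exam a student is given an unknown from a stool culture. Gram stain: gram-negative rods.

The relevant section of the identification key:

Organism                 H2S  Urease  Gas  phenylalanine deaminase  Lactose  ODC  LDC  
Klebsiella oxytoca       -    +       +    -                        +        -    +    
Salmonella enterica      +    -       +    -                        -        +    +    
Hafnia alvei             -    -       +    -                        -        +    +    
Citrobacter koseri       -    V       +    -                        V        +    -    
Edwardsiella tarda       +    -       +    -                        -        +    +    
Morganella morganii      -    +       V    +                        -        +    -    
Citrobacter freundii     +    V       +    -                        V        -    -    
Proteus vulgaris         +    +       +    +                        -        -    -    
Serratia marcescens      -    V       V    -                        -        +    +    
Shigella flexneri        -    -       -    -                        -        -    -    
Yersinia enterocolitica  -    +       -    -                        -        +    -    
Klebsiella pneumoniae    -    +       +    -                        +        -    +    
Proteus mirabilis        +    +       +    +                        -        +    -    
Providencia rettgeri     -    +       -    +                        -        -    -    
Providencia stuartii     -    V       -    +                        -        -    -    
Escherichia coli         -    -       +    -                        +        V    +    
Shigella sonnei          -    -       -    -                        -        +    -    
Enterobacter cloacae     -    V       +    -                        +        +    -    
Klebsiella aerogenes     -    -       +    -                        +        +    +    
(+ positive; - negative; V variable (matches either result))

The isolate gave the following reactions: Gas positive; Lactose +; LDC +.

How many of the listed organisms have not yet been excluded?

Lactose +: excludes 12 organisms — 7 left.
Gas +: all 7 remaining candidates are consistent.
LDC +: excludes Citrobacter koseri, Citrobacter freundii, Enterobacter cloacae — 4 left.
Still consistent: Escherichia coli, Klebsiella aerogenes, Klebsiella oxytoca, Klebsiella pneumoniae.

4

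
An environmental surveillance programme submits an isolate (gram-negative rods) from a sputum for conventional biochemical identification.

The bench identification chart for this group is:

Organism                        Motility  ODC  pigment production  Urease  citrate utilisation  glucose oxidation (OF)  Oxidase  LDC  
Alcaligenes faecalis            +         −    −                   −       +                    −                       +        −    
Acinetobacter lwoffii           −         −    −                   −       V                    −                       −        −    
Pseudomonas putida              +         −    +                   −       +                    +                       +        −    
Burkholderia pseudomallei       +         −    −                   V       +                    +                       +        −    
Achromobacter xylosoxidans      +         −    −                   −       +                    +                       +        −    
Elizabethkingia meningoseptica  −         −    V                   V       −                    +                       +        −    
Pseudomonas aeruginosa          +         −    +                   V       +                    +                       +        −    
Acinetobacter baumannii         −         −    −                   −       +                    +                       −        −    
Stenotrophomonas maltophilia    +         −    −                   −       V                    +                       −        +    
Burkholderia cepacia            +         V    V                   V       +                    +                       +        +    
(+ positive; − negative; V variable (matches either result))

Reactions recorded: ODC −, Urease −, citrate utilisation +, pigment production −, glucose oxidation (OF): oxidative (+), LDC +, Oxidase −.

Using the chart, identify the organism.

LDC +: excludes 8 organisms — 2 left.
ODC −: all 2 remaining candidates are consistent.
Oxidase −: excludes Burkholderia cepacia — 1 left.
glucose oxidation (OF) +: the one remaining candidate is consistent.
Urease −: the one remaining candidate is consistent.
citrate utilisation +: the one remaining candidate is consistent.
pigment production −: the one remaining candidate is consistent.

Stenotrophomonas maltophilia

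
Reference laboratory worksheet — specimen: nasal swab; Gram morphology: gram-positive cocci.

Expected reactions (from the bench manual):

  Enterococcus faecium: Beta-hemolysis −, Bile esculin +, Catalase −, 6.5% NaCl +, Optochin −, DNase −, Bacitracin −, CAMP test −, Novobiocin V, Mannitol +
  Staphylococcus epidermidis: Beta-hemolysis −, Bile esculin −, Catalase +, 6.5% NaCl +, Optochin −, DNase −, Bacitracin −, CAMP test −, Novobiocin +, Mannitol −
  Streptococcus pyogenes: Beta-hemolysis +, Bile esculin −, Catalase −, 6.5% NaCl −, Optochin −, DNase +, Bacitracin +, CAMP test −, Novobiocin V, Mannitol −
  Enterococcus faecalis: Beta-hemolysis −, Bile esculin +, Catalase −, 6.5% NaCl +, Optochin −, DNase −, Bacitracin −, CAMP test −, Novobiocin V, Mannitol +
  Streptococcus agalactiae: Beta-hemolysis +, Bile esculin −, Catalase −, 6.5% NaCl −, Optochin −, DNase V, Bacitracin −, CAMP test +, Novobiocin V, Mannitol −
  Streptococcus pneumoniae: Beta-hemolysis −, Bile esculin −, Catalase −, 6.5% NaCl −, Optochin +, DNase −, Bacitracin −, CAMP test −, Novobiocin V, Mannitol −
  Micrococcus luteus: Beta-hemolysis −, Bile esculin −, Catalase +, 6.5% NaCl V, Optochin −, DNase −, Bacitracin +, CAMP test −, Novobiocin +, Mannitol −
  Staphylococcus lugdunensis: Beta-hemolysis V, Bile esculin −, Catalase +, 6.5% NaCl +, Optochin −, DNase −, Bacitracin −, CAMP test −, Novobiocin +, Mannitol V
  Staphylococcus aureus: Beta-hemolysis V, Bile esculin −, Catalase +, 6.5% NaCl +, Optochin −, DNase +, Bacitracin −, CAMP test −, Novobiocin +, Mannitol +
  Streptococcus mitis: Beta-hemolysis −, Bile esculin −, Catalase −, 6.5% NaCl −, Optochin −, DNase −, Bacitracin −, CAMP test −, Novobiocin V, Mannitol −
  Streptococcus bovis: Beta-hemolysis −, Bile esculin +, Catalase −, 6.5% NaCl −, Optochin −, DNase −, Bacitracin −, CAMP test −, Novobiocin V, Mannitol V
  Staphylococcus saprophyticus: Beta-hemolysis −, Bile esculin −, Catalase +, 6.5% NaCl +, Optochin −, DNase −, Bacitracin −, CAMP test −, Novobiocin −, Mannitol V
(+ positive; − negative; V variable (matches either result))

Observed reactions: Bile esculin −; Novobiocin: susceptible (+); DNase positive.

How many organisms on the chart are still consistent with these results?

3

DNase +: excludes 9 organisms — 3 left.
Bile esculin −: all 3 remaining candidates are consistent.
Novobiocin +: all 3 remaining candidates are consistent.
Still consistent: Staphylococcus aureus, Streptococcus agalactiae, Streptococcus pyogenes.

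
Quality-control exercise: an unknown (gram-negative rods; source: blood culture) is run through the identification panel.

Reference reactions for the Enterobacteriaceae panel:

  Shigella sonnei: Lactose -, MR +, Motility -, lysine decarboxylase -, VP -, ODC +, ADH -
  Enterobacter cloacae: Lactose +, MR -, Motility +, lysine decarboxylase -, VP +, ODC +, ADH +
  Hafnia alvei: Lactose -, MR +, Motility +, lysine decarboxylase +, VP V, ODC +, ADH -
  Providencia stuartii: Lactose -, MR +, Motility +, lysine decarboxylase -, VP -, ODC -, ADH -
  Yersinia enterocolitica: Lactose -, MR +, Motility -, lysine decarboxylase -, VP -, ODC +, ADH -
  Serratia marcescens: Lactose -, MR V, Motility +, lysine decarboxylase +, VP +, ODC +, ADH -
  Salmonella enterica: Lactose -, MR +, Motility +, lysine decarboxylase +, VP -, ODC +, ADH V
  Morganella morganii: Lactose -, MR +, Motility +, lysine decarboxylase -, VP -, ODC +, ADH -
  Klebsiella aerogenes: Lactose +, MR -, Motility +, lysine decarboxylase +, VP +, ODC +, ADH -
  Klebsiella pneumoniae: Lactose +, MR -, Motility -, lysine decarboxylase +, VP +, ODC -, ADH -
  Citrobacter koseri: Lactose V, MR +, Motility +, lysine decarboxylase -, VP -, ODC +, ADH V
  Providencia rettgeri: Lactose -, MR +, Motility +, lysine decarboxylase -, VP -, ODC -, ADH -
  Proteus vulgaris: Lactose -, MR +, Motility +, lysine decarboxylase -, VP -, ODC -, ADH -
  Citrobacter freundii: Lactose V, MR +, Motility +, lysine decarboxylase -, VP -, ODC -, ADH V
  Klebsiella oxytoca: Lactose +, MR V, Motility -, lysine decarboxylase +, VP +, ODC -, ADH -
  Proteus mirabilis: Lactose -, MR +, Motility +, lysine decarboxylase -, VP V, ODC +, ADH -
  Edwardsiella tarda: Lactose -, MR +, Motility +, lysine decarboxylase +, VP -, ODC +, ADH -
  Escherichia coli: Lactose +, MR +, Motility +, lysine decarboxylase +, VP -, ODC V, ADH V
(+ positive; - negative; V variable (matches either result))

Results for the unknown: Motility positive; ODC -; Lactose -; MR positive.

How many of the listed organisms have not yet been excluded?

4

Motility +: excludes Shigella sonnei, Yersinia enterocolitica, Klebsiella pneumoniae, Klebsiella oxytoca — 14 left.
MR +: excludes Enterobacter cloacae, Klebsiella aerogenes — 12 left.
ODC -: excludes 7 organisms — 5 left.
Lactose -: excludes Escherichia coli — 4 left.
Still consistent: Citrobacter freundii, Proteus vulgaris, Providencia rettgeri, Providencia stuartii.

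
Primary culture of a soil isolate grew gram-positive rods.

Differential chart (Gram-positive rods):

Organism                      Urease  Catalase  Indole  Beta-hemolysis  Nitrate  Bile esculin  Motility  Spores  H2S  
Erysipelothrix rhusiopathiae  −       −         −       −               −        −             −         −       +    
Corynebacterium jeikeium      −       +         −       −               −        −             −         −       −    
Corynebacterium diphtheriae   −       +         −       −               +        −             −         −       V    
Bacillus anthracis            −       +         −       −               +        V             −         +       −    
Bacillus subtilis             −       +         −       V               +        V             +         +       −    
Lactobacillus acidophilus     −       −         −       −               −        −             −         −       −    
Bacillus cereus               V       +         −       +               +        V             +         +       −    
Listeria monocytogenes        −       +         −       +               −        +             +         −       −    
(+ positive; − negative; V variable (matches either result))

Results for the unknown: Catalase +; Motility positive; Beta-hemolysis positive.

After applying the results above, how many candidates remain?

3

Beta-hemolysis +: excludes 5 organisms — 3 left.
Catalase +: all 3 remaining candidates are consistent.
Motility +: all 3 remaining candidates are consistent.
Still consistent: Bacillus cereus, Bacillus subtilis, Listeria monocytogenes.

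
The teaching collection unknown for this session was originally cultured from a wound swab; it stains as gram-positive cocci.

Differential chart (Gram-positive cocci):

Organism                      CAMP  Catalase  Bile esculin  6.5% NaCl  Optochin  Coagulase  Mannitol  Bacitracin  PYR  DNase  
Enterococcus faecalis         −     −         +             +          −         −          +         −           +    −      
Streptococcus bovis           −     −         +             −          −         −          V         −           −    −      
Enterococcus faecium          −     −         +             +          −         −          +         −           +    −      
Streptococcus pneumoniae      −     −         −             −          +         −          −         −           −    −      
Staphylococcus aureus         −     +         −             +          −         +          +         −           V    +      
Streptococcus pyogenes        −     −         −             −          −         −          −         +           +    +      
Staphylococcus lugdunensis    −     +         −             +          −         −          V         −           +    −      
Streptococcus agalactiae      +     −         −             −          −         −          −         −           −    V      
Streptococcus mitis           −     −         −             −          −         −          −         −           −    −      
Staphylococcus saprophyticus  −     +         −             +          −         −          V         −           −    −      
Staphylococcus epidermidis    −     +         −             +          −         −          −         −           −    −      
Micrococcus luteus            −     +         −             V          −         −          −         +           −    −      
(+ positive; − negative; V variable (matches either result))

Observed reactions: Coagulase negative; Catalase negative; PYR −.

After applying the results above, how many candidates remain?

4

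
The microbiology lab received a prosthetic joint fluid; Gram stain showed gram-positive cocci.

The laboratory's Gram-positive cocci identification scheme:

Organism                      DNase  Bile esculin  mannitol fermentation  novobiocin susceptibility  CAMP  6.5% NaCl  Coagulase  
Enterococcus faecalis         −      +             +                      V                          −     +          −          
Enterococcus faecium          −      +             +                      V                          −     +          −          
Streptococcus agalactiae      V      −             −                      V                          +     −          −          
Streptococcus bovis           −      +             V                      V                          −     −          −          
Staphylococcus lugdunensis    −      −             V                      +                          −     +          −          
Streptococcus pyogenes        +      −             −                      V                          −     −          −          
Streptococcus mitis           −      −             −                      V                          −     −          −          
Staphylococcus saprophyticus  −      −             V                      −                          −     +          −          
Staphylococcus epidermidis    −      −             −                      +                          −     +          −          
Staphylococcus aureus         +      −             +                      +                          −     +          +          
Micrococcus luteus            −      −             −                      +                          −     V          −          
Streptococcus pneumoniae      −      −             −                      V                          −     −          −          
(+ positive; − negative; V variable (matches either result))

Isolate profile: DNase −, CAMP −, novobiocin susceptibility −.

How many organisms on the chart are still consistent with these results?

6

CAMP −: excludes Streptococcus agalactiae — 11 left.
DNase −: excludes Streptococcus pyogenes, Staphylococcus aureus — 9 left.
novobiocin susceptibility −: excludes Staphylococcus lugdunensis, Staphylococcus epidermidis, Micrococcus luteus — 6 left.
Still consistent: Enterococcus faecalis, Enterococcus faecium, Staphylococcus saprophyticus, Streptococcus bovis, Streptococcus mitis, Streptococcus pneumoniae.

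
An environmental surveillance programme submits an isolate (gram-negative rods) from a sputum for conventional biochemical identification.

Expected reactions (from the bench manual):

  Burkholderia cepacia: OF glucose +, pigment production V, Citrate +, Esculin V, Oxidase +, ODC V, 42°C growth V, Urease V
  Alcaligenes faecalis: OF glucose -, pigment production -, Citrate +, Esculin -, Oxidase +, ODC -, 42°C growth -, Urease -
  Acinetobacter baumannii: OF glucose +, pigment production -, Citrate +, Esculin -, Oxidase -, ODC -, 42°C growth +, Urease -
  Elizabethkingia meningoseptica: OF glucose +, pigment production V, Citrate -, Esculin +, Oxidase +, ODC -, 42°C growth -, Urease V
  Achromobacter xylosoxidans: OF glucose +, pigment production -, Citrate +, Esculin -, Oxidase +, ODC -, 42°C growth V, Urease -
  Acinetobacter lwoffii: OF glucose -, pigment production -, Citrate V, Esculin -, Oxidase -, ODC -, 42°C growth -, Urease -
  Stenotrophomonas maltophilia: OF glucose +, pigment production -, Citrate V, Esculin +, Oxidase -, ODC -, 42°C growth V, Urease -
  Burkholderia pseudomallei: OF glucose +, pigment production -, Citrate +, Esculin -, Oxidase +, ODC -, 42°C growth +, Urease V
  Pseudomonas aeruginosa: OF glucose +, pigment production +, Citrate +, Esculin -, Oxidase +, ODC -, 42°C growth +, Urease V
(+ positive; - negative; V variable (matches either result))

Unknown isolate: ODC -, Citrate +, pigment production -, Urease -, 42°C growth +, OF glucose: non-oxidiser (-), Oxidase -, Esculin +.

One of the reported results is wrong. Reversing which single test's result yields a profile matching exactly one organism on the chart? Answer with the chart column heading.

As reported, no row in the chart matches all 8 reactions.
Reversing 42°C growth → still no organism matches.
Reversing Citrate → still no organism matches.
Reversing Urease → still no organism matches.
Reversing Oxidase → still no organism matches.
Reversing Esculin → still no organism matches.
Reversing ODC → still no organism matches.
Reversing pigment production → still no organism matches.
Reversing OF glucose (to +) → unique match: Stenotrophomonas maltophilia.

OF glucose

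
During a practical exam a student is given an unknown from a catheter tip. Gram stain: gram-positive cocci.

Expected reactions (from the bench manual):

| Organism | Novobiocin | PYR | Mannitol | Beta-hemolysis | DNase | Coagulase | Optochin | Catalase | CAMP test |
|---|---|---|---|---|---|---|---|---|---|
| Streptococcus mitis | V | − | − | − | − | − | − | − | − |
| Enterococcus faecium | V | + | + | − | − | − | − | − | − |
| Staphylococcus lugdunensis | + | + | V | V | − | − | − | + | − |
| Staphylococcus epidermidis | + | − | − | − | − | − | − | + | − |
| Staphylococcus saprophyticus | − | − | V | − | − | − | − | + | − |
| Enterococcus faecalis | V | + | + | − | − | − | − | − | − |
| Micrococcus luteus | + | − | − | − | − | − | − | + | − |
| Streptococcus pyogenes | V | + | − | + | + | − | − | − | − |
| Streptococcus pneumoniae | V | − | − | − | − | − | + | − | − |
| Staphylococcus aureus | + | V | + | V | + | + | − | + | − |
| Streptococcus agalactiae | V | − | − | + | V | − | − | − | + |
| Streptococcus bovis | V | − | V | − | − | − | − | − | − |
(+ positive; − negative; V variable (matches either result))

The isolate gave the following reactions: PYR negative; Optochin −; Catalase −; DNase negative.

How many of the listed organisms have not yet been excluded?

3

Optochin −: excludes Streptococcus pneumoniae — 11 left.
Catalase −: excludes 5 organisms — 6 left.
DNase −: excludes Streptococcus pyogenes — 5 left.
PYR −: excludes Enterococcus faecium, Enterococcus faecalis — 3 left.
Still consistent: Streptococcus agalactiae, Streptococcus bovis, Streptococcus mitis.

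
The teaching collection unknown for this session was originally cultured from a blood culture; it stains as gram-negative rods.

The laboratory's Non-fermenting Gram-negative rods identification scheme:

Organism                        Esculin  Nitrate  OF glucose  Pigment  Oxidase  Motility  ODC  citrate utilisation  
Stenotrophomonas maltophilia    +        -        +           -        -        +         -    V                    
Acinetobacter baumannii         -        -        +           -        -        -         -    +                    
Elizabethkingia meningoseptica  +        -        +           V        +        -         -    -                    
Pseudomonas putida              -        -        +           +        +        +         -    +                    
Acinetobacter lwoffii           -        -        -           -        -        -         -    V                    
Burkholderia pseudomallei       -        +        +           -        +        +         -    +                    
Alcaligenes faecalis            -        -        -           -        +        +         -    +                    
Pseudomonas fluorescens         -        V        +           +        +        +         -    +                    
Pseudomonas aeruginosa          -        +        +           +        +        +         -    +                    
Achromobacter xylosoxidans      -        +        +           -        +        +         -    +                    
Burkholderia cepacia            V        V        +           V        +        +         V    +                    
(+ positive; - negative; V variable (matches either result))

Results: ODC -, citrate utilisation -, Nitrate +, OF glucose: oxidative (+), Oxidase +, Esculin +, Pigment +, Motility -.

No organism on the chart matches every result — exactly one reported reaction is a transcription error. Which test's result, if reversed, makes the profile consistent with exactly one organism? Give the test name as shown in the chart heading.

As reported, no row in the chart matches all 8 reactions.
Reversing Pigment → still no organism matches.
Reversing Motility → still no organism matches.
Reversing Esculin → still no organism matches.
Reversing OF glucose → still no organism matches.
Reversing Nitrate (to -) → unique match: Elizabethkingia meningoseptica.
Reversing ODC → still no organism matches.
Reversing Oxidase → still no organism matches.
Reversing citrate utilisation → still no organism matches.

Nitrate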